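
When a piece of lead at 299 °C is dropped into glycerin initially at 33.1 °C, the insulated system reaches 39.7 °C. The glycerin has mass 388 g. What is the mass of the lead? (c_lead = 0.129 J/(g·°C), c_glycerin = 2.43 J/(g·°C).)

m ≈ 186 g

|Q_lead| = |Q_glycerin|:
m·0.129·(299 − 39.7) = 388·2.43·(39.7 − 33.1)
33.45 m = 6222.7  ⇒  m ≈ 186 g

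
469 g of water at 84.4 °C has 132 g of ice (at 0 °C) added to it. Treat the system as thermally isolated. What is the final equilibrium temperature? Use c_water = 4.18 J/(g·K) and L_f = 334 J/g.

T_f ≈ 48.3 °C

Heat gained plus heat lost sum to zero:
latent heat to melt: 132×334 = 44088
  meltwater 0→T: 132×4.18×T = 551.76 T
  water: 1960.4(T − 84.4)
2512.2 T = 165459 − 44088 = 121371
T ≈ 48.31 °C (positive, so assuming full melt was valid).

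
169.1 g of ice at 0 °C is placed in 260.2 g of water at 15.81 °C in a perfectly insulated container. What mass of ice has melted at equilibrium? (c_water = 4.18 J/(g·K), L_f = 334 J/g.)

m_melted ≈ 51.5 g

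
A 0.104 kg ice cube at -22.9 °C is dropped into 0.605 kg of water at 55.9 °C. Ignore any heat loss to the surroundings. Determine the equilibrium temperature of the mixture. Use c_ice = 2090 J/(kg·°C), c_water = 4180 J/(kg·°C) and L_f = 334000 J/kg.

Heat gained plus heat lost sum to zero:
warm ice to 0 °C: 0.104×2090×(0 − (-22.9)) = 4977.5
  fusion: m_ice L_f = 0.104×334000 = 34736
  meltwater 0→T: 0.104×4180×T = 434.72 T
  water cools: 0.605×4180×(T − 55.9) = 2528.9(T − 55.9)
2963.6 T = 141366 − 39714 = 101652
T ≈ 34.30 °C (positive, so assuming full melt was valid).

T_f ≈ 34.3 °C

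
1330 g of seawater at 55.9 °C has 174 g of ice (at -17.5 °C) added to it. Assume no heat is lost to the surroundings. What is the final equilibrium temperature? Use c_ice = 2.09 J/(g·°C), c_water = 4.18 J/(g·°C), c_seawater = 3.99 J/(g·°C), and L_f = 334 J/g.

T_f ≈ 38.5 °C

Conservation of energy gives ΣQ = 0:
warm ice to 0 °C: 174×2.09×(0 − (-17.5)) = 6364
  latent heat to melt: 174×334 = 58116
  warm the meltwater: 727.32 T
  seawater: 5306.7(T − 55.9)
6034 T = 296645 − 64480 = 232164
T ≈ 38.48 °C (positive, so assuming full melt was valid).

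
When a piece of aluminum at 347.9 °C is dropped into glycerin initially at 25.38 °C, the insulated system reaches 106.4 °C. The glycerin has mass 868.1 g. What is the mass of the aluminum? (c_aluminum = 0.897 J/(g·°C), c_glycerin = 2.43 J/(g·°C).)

|Q_aluminum| = |Q_glycerin|:
m·0.897·(347.9 − 106.4) = 868.1·2.43·(106.4 − 25.38)
216.63 m = 170910  ⇒  m ≈ 789 g

m ≈ 789 g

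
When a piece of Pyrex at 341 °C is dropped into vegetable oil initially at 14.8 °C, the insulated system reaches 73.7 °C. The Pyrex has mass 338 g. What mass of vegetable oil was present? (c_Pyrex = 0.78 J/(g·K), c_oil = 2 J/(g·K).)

m ≈ 598 g

Heat gained plus heat lost sum to zero:
338·0.78·(73.7 − 341) + m·2·(73.7 − 14.8) = 0
117.8 m = 70471
m = 70471/117.8 ≈ 598.2 g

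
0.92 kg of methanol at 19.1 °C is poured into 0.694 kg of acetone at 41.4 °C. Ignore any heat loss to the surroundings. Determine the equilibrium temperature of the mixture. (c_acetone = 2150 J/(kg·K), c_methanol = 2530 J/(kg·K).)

T_f ≈ 27.8 °C

Net heat exchanged in the isolated system is zero:
0.694·2150·(T − 41.4) + 0.92·2530·(T − 19.1) = 0
1492.1(T − 41.4) + 2327.6(T − 19.1) = 0
(1492.1 + 2327.6) T = 1492.1·41.4 + 2327.6·19.1
T ≈ 27.81 °C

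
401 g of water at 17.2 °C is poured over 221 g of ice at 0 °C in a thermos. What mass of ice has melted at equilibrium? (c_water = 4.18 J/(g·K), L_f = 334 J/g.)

m_melted ≈ 86.3 g

Cooling the water to 0 °C releases 401×4.18×17.2 = 28830 J.
To melt every bit of ice: 221×334 = 73814 J.
That's not enough to melt it all — equilibrium is at 0 °C with ice remaining.
Mass melted = 28830/334 ≈ 86.32 g.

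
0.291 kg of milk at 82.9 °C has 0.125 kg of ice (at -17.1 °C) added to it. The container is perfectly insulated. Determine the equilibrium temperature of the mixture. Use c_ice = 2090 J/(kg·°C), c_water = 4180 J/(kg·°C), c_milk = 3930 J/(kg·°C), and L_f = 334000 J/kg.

T_f ≈ 29.2 °C

Let T be the final temperature. ΣQ_i = 0:
ice -17.1→0 °C: 0.125×2090×17.1 = 4467.4; latent heat to melt: 0.125×334000 = 41750; warm the meltwater: 522.5 T; milk cools: 0.291×3930×(T − 82.9) = 1143.6(T − 82.9)
1666.1 T = 94807 − 46217 = 48590
T ≈ 29.16 °C. Since T > 0 °C, the all-ice-melts assumption holds.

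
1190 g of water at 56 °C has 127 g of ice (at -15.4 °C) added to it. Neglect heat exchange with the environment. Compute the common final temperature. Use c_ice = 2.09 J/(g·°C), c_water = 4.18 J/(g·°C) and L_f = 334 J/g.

Setting the total heat transfer to zero:
ice -15.4→0 °C: 127·2.09·15.4 = 4087.6; melt ice: 127·334 = 42418; meltwater 0→T: 127·4.18·T = 530.86 T; water cools: 1190·4.18·(T − 56) = 4974.2(T − 56)
5505.1 T = 278555 − 46506 = 232050
T ≈ 42.15 °C — above 0 °C, consistent with complete melting.

T_f ≈ 42.2 °C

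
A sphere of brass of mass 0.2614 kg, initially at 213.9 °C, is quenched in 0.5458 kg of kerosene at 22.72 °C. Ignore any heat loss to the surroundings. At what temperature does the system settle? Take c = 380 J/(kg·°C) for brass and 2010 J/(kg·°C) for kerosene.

Heat lost by the brass equals heat gained by the kerosene:
0.2614·380·(213.9 − T) = 0.5458·2010·(T − 22.72)
99.33(213.9 − T) = 1097.1(T − 22.72)
1196.4 T = 46172  ⇒  T ≈ 38.59 °C

T_f ≈ 38.6 °C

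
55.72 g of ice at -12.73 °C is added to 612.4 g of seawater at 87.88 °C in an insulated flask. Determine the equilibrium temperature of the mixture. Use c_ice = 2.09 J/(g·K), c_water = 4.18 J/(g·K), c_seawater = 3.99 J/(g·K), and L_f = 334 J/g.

Heat gained plus heat lost sum to zero:
ice -12.73→0 °C: 55.72×2.09×12.73 = 1482.5; fusion: m_ice L_f = 55.72×334 = 18610; meltwater 0→T: 55.72×4.18×T = 232.91 T; seawater: 2443.5(T − 87.88)
2676.4 T = 214733 − 20093 = 194640
T ≈ 72.72 °C (positive, so assuming full melt was valid).

T_f ≈ 72.7 °C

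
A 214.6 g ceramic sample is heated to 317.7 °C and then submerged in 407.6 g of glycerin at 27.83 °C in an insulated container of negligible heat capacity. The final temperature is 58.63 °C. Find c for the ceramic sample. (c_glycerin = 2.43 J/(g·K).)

Let T be the final temperature. ΣQ_i = 0:
214.6·c·(58.63 − 317.7) + 407.6·2.43·(58.63 − 27.83) = 0
-55596 c = -30506
c = -30506/-55596 ≈ 0.5487 J/(g·K)

c ≈ 0.549 J/(g·K)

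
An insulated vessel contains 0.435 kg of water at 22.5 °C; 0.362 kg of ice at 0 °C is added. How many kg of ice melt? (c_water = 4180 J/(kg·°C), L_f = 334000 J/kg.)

Cooling the water to 0 °C releases 0.435×4180×22.5 = 40912 J.
Melting all 0.362 kg of ice would need 0.362×334000 = 120908 J.
That's not enough to melt it all — equilibrium is at 0 °C with ice remaining.
Mass melted = 40912/334000 ≈ 0.1225 kg.

m_melted ≈ 0.122 kg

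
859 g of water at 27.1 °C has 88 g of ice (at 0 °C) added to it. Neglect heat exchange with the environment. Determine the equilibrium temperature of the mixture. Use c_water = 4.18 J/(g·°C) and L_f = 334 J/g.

Let T be the final temperature. ΣQ_i = 0:
fusion: m_ice L_f = 88·334 = 29392; warm the meltwater: 367.84 T; water: 3590.6(T − 27.1)
3958.5 T = 97306 − 29392 = 67914
T ≈ 17.16 °C (positive, so assuming full melt was valid).

T_f ≈ 17.2 °C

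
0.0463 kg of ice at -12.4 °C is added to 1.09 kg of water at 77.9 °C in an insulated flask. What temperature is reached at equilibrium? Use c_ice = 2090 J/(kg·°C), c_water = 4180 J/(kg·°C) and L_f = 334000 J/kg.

Setting the total heat transfer to zero:
ice -12.4→0 °C: 0.0463×2090×12.4 = 1199.9
  fusion: m_ice L_f = 0.0463×334000 = 15464
  warm the meltwater: 193.53 T
  water cools: 1.09×4180×(T − 77.9) = 4556.2(T − 77.9)
4749.7 T = 354928 − 16664 = 338264
T ≈ 71.22 °C — above 0 °C, consistent with complete melting.

T_f ≈ 71.2 °C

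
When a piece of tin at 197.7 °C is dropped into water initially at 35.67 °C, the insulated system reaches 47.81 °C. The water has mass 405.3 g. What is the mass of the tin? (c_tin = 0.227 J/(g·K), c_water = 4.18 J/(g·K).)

|Q_tin| = |Q_water|:
m·0.227·(197.7 − 47.81) = 405.3·4.18·(47.81 − 35.67)
34.03 m = 20567  ⇒  m ≈ 604.5 g

m ≈ 604 g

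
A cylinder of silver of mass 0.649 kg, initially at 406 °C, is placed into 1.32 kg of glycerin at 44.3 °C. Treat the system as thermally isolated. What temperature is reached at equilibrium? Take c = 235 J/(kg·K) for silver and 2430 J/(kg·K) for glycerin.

T_f ≈ 60.7 °C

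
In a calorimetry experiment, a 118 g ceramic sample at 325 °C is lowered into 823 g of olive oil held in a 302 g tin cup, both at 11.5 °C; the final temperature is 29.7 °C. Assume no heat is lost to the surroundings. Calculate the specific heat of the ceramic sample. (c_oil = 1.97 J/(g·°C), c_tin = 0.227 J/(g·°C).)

c ≈ 0.883 J/(g·°C)

Energy conservation, ΣQ = 0:
118·c·(29.7 − 325) + 823·1.97·(29.7 − 11.5) + 302·0.227·(29.7 − 11.5) = 0
-34845 c = -30756
c = -30756/-34845 ≈ 0.8826 J/(g·°C)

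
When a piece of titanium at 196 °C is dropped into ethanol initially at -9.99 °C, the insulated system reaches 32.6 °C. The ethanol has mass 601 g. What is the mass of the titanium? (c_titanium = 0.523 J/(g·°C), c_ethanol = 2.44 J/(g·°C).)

m ≈ 731 g

Let T be the final temperature. ΣQ_i = 0:
m×0.523×(32.6 − 196) + 601×2.44×(32.6 − (-9.99)) = 0
-85.46 m = -62456
m = -62456/-85.46 ≈ 730.8 g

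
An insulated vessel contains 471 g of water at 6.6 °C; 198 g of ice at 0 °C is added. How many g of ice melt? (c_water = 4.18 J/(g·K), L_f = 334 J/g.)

Cooling the water to 0 °C releases 471·4.18·6.6 = 12994 J.
Melting all 198 g of ice would need 198·334 = 66132 J.
Since 12994 < 66132 J, not all the ice melts; equilibrium is at 0 °C.
Mass melted = 12994/334 ≈ 38.9 g.

m_melted ≈ 38.9 g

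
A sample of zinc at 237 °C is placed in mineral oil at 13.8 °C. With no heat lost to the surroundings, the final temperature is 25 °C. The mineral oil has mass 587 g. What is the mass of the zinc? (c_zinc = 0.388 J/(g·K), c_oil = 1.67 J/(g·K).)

Net heat exchanged in the isolated system is zero:
m·0.388·(25 − 237) + 587·1.67·(25 − 13.8) = 0
-82.26 m = -10979
m = -10979/-82.26 ≈ 133.5 g

m ≈ 133 g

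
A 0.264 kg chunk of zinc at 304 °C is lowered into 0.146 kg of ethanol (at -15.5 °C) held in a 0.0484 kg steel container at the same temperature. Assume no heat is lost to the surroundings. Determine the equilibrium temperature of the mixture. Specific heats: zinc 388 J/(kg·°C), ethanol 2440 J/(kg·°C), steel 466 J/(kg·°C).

T_f ≈ 52.5 °C

Conservation of energy gives ΣQ = 0:
0.264×388×(T − 304) + 0.146×2440×(T − (-15.5)) + 0.0484×466×(T − (-15.5)) = 0
(102.43 + 356.24 + 22.55) T = 102.43×304 + 356.24×(-15.5) + 22.55×(-15.5)
T ≈ 52.51 °C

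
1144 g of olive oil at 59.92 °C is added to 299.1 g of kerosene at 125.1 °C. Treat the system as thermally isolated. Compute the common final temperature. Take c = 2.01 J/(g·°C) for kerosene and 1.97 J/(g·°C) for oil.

Let T be the final temperature. ΣQ_i = 0:
299.1*2.01*(T − 125.1) + 1144*1.97*(T − 59.92) = 0
2854.9 T = 210249
T = 210249 / 2854.9 = 73.6 °C

T_f ≈ 73.6 °C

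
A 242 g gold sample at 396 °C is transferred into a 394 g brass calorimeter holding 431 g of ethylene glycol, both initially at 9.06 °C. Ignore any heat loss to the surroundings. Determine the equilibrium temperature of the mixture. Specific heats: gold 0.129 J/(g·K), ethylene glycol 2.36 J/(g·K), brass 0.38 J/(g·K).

T_f ≈ 19.1 °C

Let T be the final temperature. ΣQ_i = 0:
242·0.129·(T − 396) + 431·2.36·(T − 9.06) + 394·0.38·(T − 9.06) = 0
1198.1 T = 22934
T = 22934 / 1198.1 = 19.1 °C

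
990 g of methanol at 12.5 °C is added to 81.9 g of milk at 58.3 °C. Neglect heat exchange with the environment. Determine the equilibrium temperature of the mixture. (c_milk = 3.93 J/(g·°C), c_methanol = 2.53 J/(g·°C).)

T_f ≈ 17.7 °C

T_f = Σ m_i c_i T_i / Σ m_i c_i:
T_f = (321.87*58.3 + 2504.7*12.5) / (321.87 + 2504.7)
    = 50074 / 2826.6 ≈ 17.72 °C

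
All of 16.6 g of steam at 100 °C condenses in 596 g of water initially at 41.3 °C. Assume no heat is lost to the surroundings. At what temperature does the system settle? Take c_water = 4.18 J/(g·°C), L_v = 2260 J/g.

T_f ≈ 57.5 °C

Energy balance with sensible and latent terms:
steam→water at 100 °C releases m L_v = 16.6×2260 = 37516; condensed water 100 °C→T: 69.39(T − 100); original water: 2491.3(T − 41.3)
2560.7 T = 37516 + 6938.8 + 102890 = 147345
T ≈ 57.54 °C, under the boiling point, so the assumption holds.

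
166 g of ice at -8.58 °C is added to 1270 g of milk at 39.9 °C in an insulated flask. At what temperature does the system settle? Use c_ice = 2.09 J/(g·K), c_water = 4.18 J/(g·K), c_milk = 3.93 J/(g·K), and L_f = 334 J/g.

T_f ≈ 24.8 °C

Taking heat into each body as positive, Σ m c ΔT = 0:
warm ice to 0 °C: 166·2.09·(0 − (-8.58)) = 2976.7
  melt ice: 166·334 = 55444
  warm the meltwater: 693.88 T
  milk cools: 1270·3.93·(T − 39.9) = 4991.1(T − 39.9)
5685 T = 199145 − 58421 = 140724
T ≈ 24.75 °C — above 0 °C, consistent with complete melting.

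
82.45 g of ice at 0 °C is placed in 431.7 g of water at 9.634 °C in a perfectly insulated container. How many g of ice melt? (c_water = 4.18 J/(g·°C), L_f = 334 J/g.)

Water can give up m c ΔT = 431.7×4.18×9.634 = 17385 J before reaching 0 °C.
Fully melting the ice requires m_ice L_f = 82.45×334 = 27538 J.
Since 17385 < 27538 J, not all the ice melts; equilibrium is at 0 °C.
m_melt = 17385 / L_f = 52.05 g.

m_melted ≈ 52 g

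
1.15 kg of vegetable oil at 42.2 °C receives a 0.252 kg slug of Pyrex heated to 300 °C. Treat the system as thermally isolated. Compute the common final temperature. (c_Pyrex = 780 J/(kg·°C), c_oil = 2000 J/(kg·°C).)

T_f ≈ 62.5 °C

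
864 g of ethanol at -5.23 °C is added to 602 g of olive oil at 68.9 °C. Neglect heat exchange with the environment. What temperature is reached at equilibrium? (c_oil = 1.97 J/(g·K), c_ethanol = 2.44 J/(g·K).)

T_f ≈ 21.5 °C

Taking heat into each body as positive, Σ m c ΔT = 0:
602×1.97×(T − 68.9) + 864×2.44×(T − (-5.23)) = 0
1185.9(T − 68.9) + 2108.2(T − (-5.23)) = 0
3294.1 T = 70686
T ≈ 21.46 °C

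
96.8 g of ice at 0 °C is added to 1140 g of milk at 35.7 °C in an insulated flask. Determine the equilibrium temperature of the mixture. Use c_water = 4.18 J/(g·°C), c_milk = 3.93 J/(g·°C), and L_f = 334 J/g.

T_f ≈ 26.1 °C

Sum of m c ΔT and latent-heat terms is zero:
melt ice: 96.8×334 = 32331; warm the meltwater: 404.62 T; milk cools: 1140×3.93×(T − 35.7) = 4480.2(T − 35.7)
4884.8 T = 159943 − 32331 = 127612
T ≈ 26.12 °C — above 0 °C, consistent with complete melting.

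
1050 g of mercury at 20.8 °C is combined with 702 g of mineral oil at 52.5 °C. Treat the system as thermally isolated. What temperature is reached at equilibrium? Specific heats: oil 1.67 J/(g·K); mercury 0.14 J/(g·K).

T_f ≈ 49.0 °C

Taking heat into each body as positive, Σ m c ΔT = 0:
702*1.67*(T − 52.5) + 1050*0.14*(T − 20.8) = 0
1319.3 T = 64605
T = 64605 / 1319.3 = 49 °C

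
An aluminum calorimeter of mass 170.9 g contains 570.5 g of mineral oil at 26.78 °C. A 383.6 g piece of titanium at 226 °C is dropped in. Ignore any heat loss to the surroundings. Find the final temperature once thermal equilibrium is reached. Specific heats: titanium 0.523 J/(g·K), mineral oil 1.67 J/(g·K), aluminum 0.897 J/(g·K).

T_f ≈ 57.4 °C

Let T be the final temperature. ΣQ_i = 0:
383.6×0.523×(T − 226) + 570.5×1.67×(T − 26.78) + 170.9×0.897×(T − 26.78) = 0
200.62(T − 226) + 952.74(T − 26.78) + 153.3(T − 26.78) = 0
(200.62 + 952.74 + 153.3) T = 200.62×226 + 952.74×26.78 + 153.3×26.78
T ≈ 57.37 °C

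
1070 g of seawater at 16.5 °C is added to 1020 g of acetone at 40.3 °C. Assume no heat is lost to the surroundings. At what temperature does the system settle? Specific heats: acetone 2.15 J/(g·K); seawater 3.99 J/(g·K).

T_f ≈ 24.6 °C

Setting the total heat transfer to zero:
1020×2.15×(T − 40.3) + 1070×3.99×(T − 16.5) = 0
6462.3 T = 158821
T ≈ 24.58 °C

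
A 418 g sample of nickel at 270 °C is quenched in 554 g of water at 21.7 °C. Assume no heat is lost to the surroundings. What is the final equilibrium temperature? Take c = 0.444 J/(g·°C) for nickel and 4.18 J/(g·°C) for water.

T_f ≈ 40.1 °C

Set heat shed by the hot body equal to heat absorbed by the cold body:
418·0.444·(270 − T) = 554·4.18·(T − 21.7)
185.59(270 − T) = 2315.7(T − 21.7)
2501.3 T = 100361  ⇒  T ≈ 40.12 °C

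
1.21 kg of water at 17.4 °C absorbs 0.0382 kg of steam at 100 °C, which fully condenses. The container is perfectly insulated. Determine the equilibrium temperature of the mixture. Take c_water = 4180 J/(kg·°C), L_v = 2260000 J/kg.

T_f ≈ 36.5 °C

Conservation of energy gives ΣQ = 0:
latent heat released on condensation: 0.0382·2260000 = 86332; condensate cools 100→T: 0.0382·4180·(T − 100) = 159.68(T − 100); original water: 5057.8(T − 17.4)
5217.5 T = 86332 + 15968 + 88006 = 190305
T ≈ 36.47 °C, under the boiling point, so the assumption holds.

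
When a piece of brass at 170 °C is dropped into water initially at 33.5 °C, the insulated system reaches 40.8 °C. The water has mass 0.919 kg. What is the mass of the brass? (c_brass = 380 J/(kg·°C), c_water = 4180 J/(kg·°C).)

m ≈ 0.571 kg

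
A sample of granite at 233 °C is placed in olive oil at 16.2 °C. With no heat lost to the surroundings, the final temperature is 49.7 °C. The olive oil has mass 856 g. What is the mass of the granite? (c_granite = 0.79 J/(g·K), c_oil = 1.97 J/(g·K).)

m ≈ 390 g

Heat gained plus heat lost sum to zero:
m×0.79×(49.7 − 233) + 856×1.97×(49.7 − 16.2) = 0
-144.81 m = -56492
m = -56492/-144.81 ≈ 390.1 g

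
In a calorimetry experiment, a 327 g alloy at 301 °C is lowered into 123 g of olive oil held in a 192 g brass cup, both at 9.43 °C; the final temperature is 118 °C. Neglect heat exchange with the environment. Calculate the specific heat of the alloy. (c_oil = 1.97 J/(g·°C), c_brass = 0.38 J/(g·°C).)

Taking heat into each body as positive, Σ m c ΔT = 0:
327·c·(118 − 301) + 123·1.97·(118 − 9.43) + 192·0.38·(118 − 9.43) = 0
-59841 c = -34229
c = -34229/-59841 ≈ 0.572 J/(g·°C)

c ≈ 0.572 J/(g·°C)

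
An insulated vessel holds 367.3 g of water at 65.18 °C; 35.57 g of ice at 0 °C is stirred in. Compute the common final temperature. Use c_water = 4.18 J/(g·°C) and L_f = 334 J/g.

T_f ≈ 52.4 °C

Sum of m c ΔT and latent-heat terms is zero:
latent heat to melt: 35.57·334 = 11880
  meltwater 0→T: 35.57·4.18·T = 148.68 T
  water: 1535.3(T − 65.18)
1684 T = 100072 − 11880 = 88191
T ≈ 52.37 °C (positive, so assuming full melt was valid).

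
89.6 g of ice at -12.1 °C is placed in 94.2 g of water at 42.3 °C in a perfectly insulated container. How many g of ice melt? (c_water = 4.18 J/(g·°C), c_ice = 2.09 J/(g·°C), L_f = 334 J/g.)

m_melted ≈ 43.1 g

Water can give up m c ΔT = 94.2·4.18·42.3 = 16656 J before reaching 0 °C.
Warming the ice to 0 °C takes 89.6·2.09·12.1 = 2265.9 J, leaving 14390 J for melting.
To melt every bit of ice: 89.6·334 = 29926 J.
That's not enough to melt it all — equilibrium is at 0 °C with ice remaining.
m_melted·334 = 14390  ⇒  m_melted ≈ 43.08 g.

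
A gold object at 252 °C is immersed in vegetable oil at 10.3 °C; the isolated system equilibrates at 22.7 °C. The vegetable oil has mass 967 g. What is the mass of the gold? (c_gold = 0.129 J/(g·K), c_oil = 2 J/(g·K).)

m ≈ 811 g

Heat lost by the gold = heat gained by the oil:
m×0.129×(252 − 22.7) = 967×2×(22.7 − 10.3)
29.58 m = 23982  ⇒  m ≈ 810.7 g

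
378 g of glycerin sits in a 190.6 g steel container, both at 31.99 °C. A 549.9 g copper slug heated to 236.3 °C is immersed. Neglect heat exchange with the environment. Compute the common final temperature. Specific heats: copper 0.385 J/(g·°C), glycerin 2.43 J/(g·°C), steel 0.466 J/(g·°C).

T_f ≈ 67.5 °C

Taking heat into each body as positive, Σ m c ΔT = 0:
549.9*0.385*(T − 236.3) + 378*2.43*(T − 31.99) + 190.6*0.466*(T − 31.99) = 0
1219.1 T = 82253
T ≈ 67.47 °C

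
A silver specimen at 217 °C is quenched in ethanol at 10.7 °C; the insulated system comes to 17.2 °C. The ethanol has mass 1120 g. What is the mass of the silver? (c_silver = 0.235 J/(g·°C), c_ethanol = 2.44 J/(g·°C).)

|Q_silver| = |Q_ethanol|:
m·0.235·(217 − 17.2) = 1120·2.44·(17.2 − 10.7)
46.95 m = 17763  ⇒  m ≈ 378.3 g

m ≈ 378 g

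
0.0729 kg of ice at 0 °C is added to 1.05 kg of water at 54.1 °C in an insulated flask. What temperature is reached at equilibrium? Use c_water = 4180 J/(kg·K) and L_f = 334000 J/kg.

T_f ≈ 45.4 °C

Conservation of energy gives ΣQ = 0:
latent heat to melt: 0.0729·334000 = 24349
  warm the meltwater: 304.72 T
  water: 4389(T − 54.1)
4693.7 T = 237445 − 24349 = 213096
T ≈ 45.40 °C — above 0 °C, consistent with complete melting.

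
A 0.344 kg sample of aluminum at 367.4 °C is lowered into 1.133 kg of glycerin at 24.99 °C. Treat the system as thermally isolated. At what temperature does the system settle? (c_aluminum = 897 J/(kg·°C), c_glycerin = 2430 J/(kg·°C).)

Set heat shed by the hot body equal to heat absorbed by the cold body:
0.344*897*(367.4 − T) = 1.133*2430*(T − 24.99)
308.57(367.4 − T) = 2753.2(T − 24.99)
3061.8 T = 182170  ⇒  T ≈ 59.50 °C

T_f ≈ 59.5 °C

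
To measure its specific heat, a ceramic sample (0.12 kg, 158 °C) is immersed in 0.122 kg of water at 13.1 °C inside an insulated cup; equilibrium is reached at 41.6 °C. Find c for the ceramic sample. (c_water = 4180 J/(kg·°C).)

c ≈ 1040 J/(kg·°C)

Let T be the final temperature. ΣQ_i = 0:
0.12·c·(41.6 − 158) + 0.122·4180·(41.6 − 13.1) = 0
-13.97 c = -14534
c = -14534/-13.97 ≈ 1041 J/(kg·°C)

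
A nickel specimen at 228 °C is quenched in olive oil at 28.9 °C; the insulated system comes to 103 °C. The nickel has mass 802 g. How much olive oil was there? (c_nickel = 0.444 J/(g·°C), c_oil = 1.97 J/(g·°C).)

Setting the total heat transfer to zero:
802×0.444×(103 − 228) + m×1.97×(103 − 28.9) = 0
145.98 m = 44511
m = 44511/145.98 ≈ 304.9 g

m ≈ 305 g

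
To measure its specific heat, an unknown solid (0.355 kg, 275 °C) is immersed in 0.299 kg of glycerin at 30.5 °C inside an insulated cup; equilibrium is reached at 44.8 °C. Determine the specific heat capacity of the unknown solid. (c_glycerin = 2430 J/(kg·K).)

Energy conservation, ΣQ = 0:
0.355·c·(44.8 − 275) + 0.299·2430·(44.8 − 30.5) = 0
-81.72 c = -10390
c = -10390/-81.72 ≈ 127.1 J/(kg·K)

c ≈ 127 J/(kg·K)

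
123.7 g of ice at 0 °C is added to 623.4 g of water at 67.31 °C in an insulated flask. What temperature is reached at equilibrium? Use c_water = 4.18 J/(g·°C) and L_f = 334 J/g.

T_f ≈ 42.9 °C

Taking heat into each body as positive, Σ m c ΔT = 0:
fusion: m_ice L_f = 123.7×334 = 41316; meltwater 0→T: 123.7×4.18×T = 517.07 T; water cools: 623.4×4.18×(T − 67.31) = 2605.8(T − 67.31)
3122.9 T = 175397 − 41316 = 134081
T ≈ 42.94 °C. Since T > 0 °C, the all-ice-melts assumption holds.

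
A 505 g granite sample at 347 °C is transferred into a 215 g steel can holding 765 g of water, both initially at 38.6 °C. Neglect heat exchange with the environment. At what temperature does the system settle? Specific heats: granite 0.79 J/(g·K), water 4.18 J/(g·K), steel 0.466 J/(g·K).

T_f ≈ 71.9 °C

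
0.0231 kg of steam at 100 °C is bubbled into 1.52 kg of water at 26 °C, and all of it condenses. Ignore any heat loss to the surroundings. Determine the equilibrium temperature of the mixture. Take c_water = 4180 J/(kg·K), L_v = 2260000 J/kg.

Sum of m c ΔT and latent-heat terms is zero:
latent heat released on condensation: 0.0231×2260000 = 52206
  condensate cools 100→T: 0.0231×4180×(T − 100) = 96.56(T − 100)
  original water: 6353.6(T − 26)
6450.2 T = 52206 + 9655.8 + 165194 = 227055
T ≈ 35.20 °C (< 100 °C, so full condensation is consistent).

T_f ≈ 35.2 °C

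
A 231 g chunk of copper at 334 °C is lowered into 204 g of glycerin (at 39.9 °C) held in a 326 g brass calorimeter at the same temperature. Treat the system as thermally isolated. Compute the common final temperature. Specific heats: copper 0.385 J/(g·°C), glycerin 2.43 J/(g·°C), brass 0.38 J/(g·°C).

Setting the total heat transfer to zero:
231×0.385×(T − 334) + 204×2.43×(T − 39.9) + 326×0.38×(T − 39.9) = 0
88.94(T − 334) + 495.72(T − 39.9) + 123.88(T − 39.9) = 0
(88.94 + 495.72 + 123.88) T = 88.94×334 + 495.72×39.9 + 123.88×39.9
T ≈ 76.82 °C

T_f ≈ 76.8 °C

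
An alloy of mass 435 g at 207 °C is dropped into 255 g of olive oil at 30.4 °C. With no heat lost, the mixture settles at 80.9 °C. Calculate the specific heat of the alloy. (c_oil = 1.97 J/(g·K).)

c ≈ 0.462 J/(g·K)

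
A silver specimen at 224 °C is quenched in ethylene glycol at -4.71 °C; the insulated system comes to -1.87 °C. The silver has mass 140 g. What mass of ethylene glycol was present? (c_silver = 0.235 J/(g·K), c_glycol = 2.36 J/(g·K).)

m ≈ 1110 g

|Q_silver| = |Q_glycol|:
140×0.235×(224 − -1.87) = m×2.36×(-1.87 − (-4.71))
6.702 m = 7431.1  ⇒  m ≈ 1109 g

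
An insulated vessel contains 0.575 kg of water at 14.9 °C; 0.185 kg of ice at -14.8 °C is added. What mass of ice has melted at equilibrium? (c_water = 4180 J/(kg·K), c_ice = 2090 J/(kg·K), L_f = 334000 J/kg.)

Cooling the water to 0 °C releases 0.575×4180×14.9 = 35812 J.
Of that, 0.185×2090×14.8 = 5722.4 J goes to bring the ice to 0 °C, leaving 30090 J.
Fully melting the ice requires m_ice L_f = 0.185×334000 = 61790 J.
That's not enough to melt it all — equilibrium is at 0 °C with ice remaining.
m_melted×334000 = 30090  ⇒  m_melted ≈ 0.09009 kg.

m_melted ≈ 0.0901 kg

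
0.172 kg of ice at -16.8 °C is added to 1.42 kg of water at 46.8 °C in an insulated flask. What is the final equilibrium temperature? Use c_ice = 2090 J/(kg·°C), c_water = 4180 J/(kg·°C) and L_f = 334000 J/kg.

Conservation of energy gives ΣQ = 0:
ice -16.8→0 °C: 0.172×2090×16.8 = 6039.3
  fusion: m_ice L_f = 0.172×334000 = 57448
  warm the meltwater: 718.96 T
  water: 5935.6(T − 46.8)
6654.6 T = 277786 − 63487 = 214299
T ≈ 32.20 °C — above 0 °C, consistent with complete melting.

T_f ≈ 32.2 °C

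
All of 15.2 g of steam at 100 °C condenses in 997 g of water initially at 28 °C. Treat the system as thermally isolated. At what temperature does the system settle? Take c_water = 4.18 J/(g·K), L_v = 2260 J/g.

Energy balance with sensible and latent terms:
steam→water at 100 °C releases m L_v = 15.2×2260 = 34352
  condensate cools 100→T: 15.2×4.18×(T − 100) = 63.54(T − 100)
  water warms: 997×4.18×(T − 28) = 4167.5(T − 28)
4231 T = 34352 + 6353.6 + 116689 = 157394
T ≈ 37.20 °C, under the boiling point, so the assumption holds.

T_f ≈ 37.2 °C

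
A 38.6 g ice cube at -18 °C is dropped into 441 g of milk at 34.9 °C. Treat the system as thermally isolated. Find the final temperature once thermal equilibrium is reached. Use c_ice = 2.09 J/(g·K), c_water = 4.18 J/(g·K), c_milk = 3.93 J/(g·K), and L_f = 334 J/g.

T_f ≈ 24.4 °C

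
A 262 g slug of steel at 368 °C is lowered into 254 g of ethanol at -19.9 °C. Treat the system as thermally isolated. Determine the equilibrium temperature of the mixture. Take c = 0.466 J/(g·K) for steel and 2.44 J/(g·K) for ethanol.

T_f = Σ m_i c_i T_i / Σ m_i c_i:
T_f = (122.09·368 + 619.76·(-19.9)) / (122.09 + 619.76)
    = 32597 / 741.85 ≈ 43.94 °C

T_f ≈ 43.9 °C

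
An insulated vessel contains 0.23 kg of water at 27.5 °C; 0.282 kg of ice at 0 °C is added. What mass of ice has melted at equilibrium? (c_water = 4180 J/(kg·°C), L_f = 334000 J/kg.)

m_melted ≈ 0.0792 kg

Water can give up m c ΔT = 0.23·4180·27.5 = 26439 J before reaching 0 °C.
To melt every bit of ice: 0.282·334000 = 94188 J.
26439 J < 94188 J, so only part of the ice melts and the system sits at 0 °C.
m_melt = 26439 / L_f = 0.07916 kg.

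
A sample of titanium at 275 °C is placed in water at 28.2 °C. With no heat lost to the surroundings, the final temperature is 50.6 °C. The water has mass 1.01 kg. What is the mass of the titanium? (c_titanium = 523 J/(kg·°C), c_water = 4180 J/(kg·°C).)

m ≈ 0.806 kg

Let T be the final temperature. ΣQ_i = 0:
m·523·(50.6 − 275) + 1.01·4180·(50.6 − 28.2) = 0
-117361 m = -94568
m = -94568/-117361 ≈ 0.8058 kg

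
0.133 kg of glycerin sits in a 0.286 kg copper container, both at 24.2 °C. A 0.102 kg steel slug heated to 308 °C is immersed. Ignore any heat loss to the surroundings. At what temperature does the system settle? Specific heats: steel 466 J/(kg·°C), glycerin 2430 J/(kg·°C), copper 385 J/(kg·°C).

T_f ≈ 52.3 °C

Net heat exchanged in the isolated system is zero:
0.102×466×(T − 308) + 0.133×2430×(T − 24.2) + 0.286×385×(T − 24.2) = 0
47.53(T − 308) + 323.19(T − 24.2) + 110.11(T − 24.2) = 0
480.83 T = 25126
T = 25126 / 480.83 = 52.3 °C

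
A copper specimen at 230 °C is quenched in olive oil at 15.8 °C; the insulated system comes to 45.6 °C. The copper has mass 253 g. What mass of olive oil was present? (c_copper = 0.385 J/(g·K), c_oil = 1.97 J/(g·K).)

Energy conservation, ΣQ = 0:
253×0.385×(45.6 − 230) + m×1.97×(45.6 − 15.8) = 0
58.71 m = 17961
m = 17961/58.71 ≈ 306 g

m ≈ 306 g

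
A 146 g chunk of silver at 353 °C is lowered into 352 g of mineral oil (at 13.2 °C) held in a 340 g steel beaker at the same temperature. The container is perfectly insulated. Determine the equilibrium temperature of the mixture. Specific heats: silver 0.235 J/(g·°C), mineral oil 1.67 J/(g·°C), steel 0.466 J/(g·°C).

Heat gained plus heat lost sum to zero:
146·0.235·(T − 353) + 352·1.67·(T − 13.2) + 340·0.466·(T − 13.2) = 0
34.31(T − 353) + 587.84(T − 13.2) + 158.44(T − 13.2) = 0
780.59 T = 21962
T = 21962/780.59 ≈ 28.14 °C

T_f ≈ 28.1 °C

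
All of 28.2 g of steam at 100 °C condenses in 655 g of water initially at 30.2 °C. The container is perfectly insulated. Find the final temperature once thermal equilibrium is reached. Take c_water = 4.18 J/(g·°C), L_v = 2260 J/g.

T_f ≈ 55.4 °C

Taking heat into each body as positive, Σ m c ΔT = 0:
condense steam: −28.2·2260 = −63732; condensed water 100 °C→T: 117.88(T − 100); original water: 2737.9(T − 30.2)
2855.8 T = 63732 + 11788 + 82685 = 158204
T ≈ 55.40 °C (< 100 °C, so full condensation is consistent).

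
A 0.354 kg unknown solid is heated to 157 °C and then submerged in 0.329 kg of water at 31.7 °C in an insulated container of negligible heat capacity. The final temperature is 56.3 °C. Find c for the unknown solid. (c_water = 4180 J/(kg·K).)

c ≈ 949 J/(kg·K)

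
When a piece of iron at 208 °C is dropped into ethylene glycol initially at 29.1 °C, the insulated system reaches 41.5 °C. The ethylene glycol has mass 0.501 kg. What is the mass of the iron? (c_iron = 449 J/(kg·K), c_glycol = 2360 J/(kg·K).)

m ≈ 0.196 kg

Setting the total heat transfer to zero:
m×449×(41.5 − 208) + 0.501×2360×(41.5 − 29.1) = 0
-74758 m = -14661
m = -14661/-74758 ≈ 0.1961 kg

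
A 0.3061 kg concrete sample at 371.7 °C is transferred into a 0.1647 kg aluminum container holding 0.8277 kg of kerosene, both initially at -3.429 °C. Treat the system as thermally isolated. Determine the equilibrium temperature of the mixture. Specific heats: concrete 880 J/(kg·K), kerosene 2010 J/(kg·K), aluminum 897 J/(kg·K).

T_f ≈ 45.1 °C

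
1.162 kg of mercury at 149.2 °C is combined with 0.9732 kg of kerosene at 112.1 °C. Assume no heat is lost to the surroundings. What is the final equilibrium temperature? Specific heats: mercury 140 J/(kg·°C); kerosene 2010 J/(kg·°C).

T_f ≈ 114.9 °C

|Q_mercury| = |Q_kerosene|:
1.162·140·(149.2 − T) = 0.9732·2010·(T − 112.1)
162.68(149.2 − T) = 1956.1(T − 112.1)
2118.8 T = 243554  ⇒  T ≈ 114.95 °C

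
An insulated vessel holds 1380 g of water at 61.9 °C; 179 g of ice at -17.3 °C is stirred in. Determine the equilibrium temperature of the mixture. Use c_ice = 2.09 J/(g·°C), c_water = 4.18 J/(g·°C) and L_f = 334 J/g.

Heat gained plus heat lost sum to zero:
ice -17.3→0 °C: 179×2.09×17.3 = 6472.1
  fusion: m_ice L_f = 179×334 = 59786
  meltwater 0→T: 179×4.18×T = 748.22 T
  water: 5768.4(T − 61.9)
6516.6 T = 357064 − 66258 = 290806
T ≈ 44.63 °C. Since T > 0 °C, the all-ice-melts assumption holds.

T_f ≈ 44.6 °C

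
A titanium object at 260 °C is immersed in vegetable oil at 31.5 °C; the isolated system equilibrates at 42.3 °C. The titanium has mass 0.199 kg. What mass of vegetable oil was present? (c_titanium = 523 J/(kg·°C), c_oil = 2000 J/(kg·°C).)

|Q_titanium| = |Q_oil|:
0.199×523×(260 − 42.3) = m×2000×(42.3 − 31.5)
21600 m = 22658  ⇒  m ≈ 1.049 kg

m ≈ 1.05 kg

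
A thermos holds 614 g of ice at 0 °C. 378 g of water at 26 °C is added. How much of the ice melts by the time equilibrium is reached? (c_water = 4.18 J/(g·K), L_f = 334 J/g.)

Heat available from the water dropping to 0 °C: 378×4.18×26 = 41081 J.
To melt every bit of ice: 614×334 = 205076 J.
41081 J < 205076 J, so only part of the ice melts and the system sits at 0 °C.
Mass melted = 41081/334 ≈ 123 g.

m_melted ≈ 123 g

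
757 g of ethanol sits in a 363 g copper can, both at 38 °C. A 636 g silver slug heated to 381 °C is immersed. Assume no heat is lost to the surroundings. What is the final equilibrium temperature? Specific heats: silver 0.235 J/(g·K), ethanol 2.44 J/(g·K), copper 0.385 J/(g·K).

T_f ≈ 62.0 °C

Heat gained plus heat lost sum to zero:
636×0.235×(T − 381) + 757×2.44×(T − 38) + 363×0.385×(T − 38) = 0
149.46(T − 381) + 1847.1(T − 38) + 139.75(T − 38) = 0
2136.3 T = 132444
T ≈ 62.00 °C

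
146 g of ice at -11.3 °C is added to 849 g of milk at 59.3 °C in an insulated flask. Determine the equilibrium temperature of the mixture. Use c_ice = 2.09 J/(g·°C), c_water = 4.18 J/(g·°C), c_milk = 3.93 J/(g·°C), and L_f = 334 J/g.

Setting the total heat transfer to zero:
warm ice to 0 °C: 146×2.09×(0 − (-11.3)) = 3448.1
  latent heat to melt: 146×334 = 48764
  meltwater 0→T: 146×4.18×T = 610.28 T
  milk: 3336.6(T − 59.3)
3946.9 T = 197859 − 52212 = 145647
T ≈ 36.90 °C (positive, so assuming full melt was valid).

T_f ≈ 36.9 °C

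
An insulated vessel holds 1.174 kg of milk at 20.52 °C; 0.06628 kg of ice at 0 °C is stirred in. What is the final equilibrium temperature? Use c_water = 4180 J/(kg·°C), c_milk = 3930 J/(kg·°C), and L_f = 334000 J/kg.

T_f ≈ 14.8 °C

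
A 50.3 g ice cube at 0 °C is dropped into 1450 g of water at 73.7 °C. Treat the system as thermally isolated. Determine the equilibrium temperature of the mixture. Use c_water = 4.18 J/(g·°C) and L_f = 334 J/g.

T_f ≈ 68.6 °C

Heat gained plus heat lost sum to zero:
latent heat to melt: 50.3×334 = 16800; warm the meltwater: 210.25 T; water: 6061(T − 73.7)
6271.3 T = 446696 − 16800 = 429896
T ≈ 68.55 °C. Since T > 0 °C, the all-ice-melts assumption holds.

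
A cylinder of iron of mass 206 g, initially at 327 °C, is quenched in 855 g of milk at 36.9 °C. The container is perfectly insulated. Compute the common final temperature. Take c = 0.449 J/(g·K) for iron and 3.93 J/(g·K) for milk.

Set heat shed by the hot body equal to heat absorbed by the cold body:
206×0.449×(327 − T) = 855×3.93×(T − 36.9)
92.49(327 − T) = 3360.2(T − 36.9)
3452.6 T = 154235  ⇒  T ≈ 44.67 °C

T_f ≈ 44.7 °C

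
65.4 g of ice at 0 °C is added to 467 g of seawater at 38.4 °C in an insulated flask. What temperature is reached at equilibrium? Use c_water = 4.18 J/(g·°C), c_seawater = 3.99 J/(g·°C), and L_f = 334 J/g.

T_f ≈ 23.3 °C

Setting the total heat transfer to zero:
latent heat to melt: 65.4·334 = 21844
  meltwater 0→T: 65.4·4.18·T = 273.37 T
  seawater: 1863.3(T − 38.4)
2136.7 T = 71552 − 21844 = 49708
T ≈ 23.26 °C. Since T > 0 °C, the all-ice-melts assumption holds.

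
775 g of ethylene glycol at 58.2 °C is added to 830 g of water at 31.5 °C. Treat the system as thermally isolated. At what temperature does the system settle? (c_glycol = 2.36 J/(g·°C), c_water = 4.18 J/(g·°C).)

T_f ≈ 40.7 °C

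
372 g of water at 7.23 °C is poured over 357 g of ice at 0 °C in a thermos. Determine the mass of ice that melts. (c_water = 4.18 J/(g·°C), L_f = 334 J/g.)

m_melted ≈ 33.7 g

Cooling the water to 0 °C releases 372×4.18×7.23 = 11242 J.
Melting all 357 g of ice would need 357×334 = 119238 J.
That's not enough to melt it all — equilibrium is at 0 °C with ice remaining.
m_melted×334 = 11242  ⇒  m_melted ≈ 33.66 g.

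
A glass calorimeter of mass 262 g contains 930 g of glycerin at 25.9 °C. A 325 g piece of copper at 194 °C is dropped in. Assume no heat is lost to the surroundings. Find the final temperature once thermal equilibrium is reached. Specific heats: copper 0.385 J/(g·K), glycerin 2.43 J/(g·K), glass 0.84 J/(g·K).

Conservation of energy gives ΣQ = 0:
325*0.385*(T − 194) + 930*2.43*(T − 25.9) + 262*0.84*(T − 25.9) = 0
125.12(T − 194) + 2259.9(T − 25.9) + 220.08(T − 25.9) = 0
2605.1 T = 88506
T = 88506 / 2605.1 = 34 °C

T_f ≈ 34.0 °C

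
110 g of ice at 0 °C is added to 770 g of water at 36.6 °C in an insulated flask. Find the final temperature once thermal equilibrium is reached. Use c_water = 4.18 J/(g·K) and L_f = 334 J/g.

Heat gained plus heat lost sum to zero:
fusion: m_ice L_f = 110×334 = 36740
  meltwater 0→T: 110×4.18×T = 459.8 T
  water cools: 770×4.18×(T − 36.6) = 3218.6(T − 36.6)
3678.4 T = 117801 − 36740 = 81061
T ≈ 22.04 °C (positive, so assuming full melt was valid).

T_f ≈ 22.0 °C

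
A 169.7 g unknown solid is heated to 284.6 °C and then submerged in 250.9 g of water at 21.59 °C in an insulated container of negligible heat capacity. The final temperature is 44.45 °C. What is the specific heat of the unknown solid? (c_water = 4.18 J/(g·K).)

c ≈ 0.588 J/(g·K)

Heat gained plus heat lost sum to zero:
169.7×c×(44.45 − 284.6) + 250.9×4.18×(44.45 − 21.59) = 0
-40753 c = -23975
c = -23975/-40753 ≈ 0.5883 J/(g·K)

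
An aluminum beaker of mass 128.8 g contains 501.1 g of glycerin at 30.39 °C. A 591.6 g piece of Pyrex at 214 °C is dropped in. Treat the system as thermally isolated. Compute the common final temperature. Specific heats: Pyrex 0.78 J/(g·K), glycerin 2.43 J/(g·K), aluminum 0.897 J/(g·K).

T_f ≈ 77.6 °C

Net heat exchanged in the isolated system is zero:
591.6×0.78×(T − 214) + 501.1×2.43×(T − 30.39) + 128.8×0.897×(T − 30.39) = 0
461.45(T − 214) + 1217.7(T − 30.39) + 115.53(T − 30.39) = 0
(461.45 + 1217.7 + 115.53) T = 461.45×214 + 1217.7×30.39 + 115.53×30.39
T = 139266 / 1794.7 = 77.6 °C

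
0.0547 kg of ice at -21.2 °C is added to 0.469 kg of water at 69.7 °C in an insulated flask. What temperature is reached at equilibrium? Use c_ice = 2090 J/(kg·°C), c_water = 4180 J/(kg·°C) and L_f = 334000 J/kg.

T_f ≈ 53.0 °C

Energy balance with sensible and latent terms:
warm ice to 0 °C: 0.0547×2090×(0 − (-21.2)) = 2423.6; melt ice: 0.0547×334000 = 18270; warm the meltwater: 228.65 T; water cools: 0.469×4180×(T − 69.7) = 1960.4(T − 69.7)
2189.1 T = 136641 − 20693 = 115948
T ≈ 52.97 °C (positive, so assuming full melt was valid).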